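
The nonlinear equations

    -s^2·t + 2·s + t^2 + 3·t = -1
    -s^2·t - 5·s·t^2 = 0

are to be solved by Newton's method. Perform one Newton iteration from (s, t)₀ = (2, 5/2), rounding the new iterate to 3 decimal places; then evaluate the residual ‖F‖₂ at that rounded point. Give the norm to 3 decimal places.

15.378

At (2, 5/2): F = (8.750, -72.500).
Jacobian J = [[-2·s·t + 2, -s^2 + 2·t + 3], [-2·s·t - 5·t^2, -s^2 - 10·s·t]].
At the point, J = [[-8.000, 4.000], [-41.250, -54.000]] (det J = 597.000).
Solving J·Δ = −F gives Δ = (0.306, -1.576).
Then the next iterate is (s, t)₁ = (2.306, 0.924).
Re-evaluating at (2.306, 0.924): F = (4.32428, -14.75753), so ‖F‖₂ = 15.378.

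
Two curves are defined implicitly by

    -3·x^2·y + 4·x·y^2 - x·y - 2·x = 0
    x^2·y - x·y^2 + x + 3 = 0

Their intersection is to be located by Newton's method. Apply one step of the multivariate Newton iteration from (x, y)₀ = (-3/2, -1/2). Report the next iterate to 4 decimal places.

At (-3/2, -1/2): F = (4.1250, 0.7500).
Jacobian J = [[-6·x·y + 4·y^2 - y - 2, -3·x^2 + 8·x·y - x], [2·x·y - y^2 + 1, x^2 - 2·x·y]].
At the point, J = [[-5.0000, 0.7500], [2.2500, 0.7500]] (det J = -5.4375).
Solving J·Δ = −F gives Δ = (0.4655, -2.3966).
Then the next iterate is (x, y)₁ = (-1.0345, -2.8966).

(-1.0345, -2.8966)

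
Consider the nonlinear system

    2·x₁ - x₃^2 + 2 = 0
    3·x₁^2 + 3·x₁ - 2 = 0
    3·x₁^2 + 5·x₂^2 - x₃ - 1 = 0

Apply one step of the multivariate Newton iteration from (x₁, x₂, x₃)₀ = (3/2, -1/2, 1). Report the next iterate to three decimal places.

(0.729, -0.933, 2.229)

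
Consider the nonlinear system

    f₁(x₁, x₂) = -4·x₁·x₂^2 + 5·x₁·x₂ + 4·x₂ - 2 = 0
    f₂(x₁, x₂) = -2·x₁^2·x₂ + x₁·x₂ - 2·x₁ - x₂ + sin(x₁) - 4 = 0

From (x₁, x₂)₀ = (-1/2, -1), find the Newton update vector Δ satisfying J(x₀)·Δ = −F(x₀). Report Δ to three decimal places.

(0.091, -0.927)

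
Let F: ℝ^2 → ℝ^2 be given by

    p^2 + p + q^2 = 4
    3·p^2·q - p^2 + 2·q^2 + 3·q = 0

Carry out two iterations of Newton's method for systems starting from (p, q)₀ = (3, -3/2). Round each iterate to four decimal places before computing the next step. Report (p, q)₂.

At (3, -3/2): F = (10.2500, -49.5000).
Jacobian J = [[2·p + 1, 2·q], [6·p·q - 2·p, 3·p^2 + 4·q + 3]].
At the point, J = [[7.0000, -3.0000], [-33.0000, 24.0000]] (det J = 69.0000).
Solving J·Δ = −F gives Δ = (-1.4130, 0.1196).
Then the next iterate is (p, q)₁ = (1.5870, -1.3804).
Round to (1.5870, -1.3804) and repeat: F = (2.011073, -13.278659), J = [[4.1740, -2.7608], [-16.318169, 5.034107]].
Δ = (-1.1039, -0.9405), so (p, q)₂ = (0.4831, -2.3209).

(0.4831, -2.3209)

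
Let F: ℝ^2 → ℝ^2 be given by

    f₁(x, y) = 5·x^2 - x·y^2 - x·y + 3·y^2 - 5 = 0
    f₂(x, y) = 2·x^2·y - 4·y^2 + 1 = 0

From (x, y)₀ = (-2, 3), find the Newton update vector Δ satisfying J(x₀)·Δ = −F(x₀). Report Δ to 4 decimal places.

(0.5500, -1.5125)

At (-2, 3): F = (66.0000, -11.0000).
Jacobian J = [[10·x - y^2 - y, -2·x·y - x + 6·y], [4·x·y, 2·x^2 - 8·y]].
At the point, J = [[-32.0000, 32.0000], [-24.0000, -16.0000]] (det J = 1280.0000).
Solving J·Δ = −F gives Δ = (0.5500, -1.5125).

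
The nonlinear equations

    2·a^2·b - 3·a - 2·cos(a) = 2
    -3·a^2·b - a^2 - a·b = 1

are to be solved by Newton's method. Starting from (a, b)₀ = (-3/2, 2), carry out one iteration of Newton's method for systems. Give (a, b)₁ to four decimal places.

(-2.1023, -2.7988)

At (-3/2, 2): F = (11.358526, -13.7500).
Jacobian J = [[4·a·b + 2·sin(a) - 3, 2·a^2], [-6·a·b - 2·a - b, -3·a^2 - a]].
At the point, J = [[-16.994990, 4.5000], [19.0000, -5.2500]] (det J = 3.723697).
Solving J·Δ = −F gives Δ = (-0.6023, -4.7988).
Then the next iterate is (a, b)₁ = (-2.1023, -2.7988).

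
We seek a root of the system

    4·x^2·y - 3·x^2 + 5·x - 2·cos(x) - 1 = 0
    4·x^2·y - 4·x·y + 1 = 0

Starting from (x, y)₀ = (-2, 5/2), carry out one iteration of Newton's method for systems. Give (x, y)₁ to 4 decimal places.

At (-2, 5/2): F = (17.832294, 61.0000).
Jacobian J = [[8·x·y - 6·x + 2·sin(x) + 5, 4·x^2], [8·x·y - 4·y, 4·x^2 - 4·x]].
At the point, J = [[-24.818595, 16.0000], [-50.0000, 24.0000]] (det J = 204.353724).
Solving J·Δ = −F gives Δ = (2.6817, 3.0453).
Then the next iterate is (x, y)₁ = (0.6817, 5.5453).

(0.6817, 5.5453)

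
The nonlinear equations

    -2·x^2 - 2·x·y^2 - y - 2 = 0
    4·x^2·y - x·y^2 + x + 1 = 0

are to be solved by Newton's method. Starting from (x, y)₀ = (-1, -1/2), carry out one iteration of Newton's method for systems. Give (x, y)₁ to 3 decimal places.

At (-1, -1/2): F = (-3.000, -1.750).
Jacobian J = [[-4·x - 2·y^2, -4·x·y - 1], [8·x·y - y^2 + 1, 4·x^2 - 2·x·y]].
At the point, J = [[3.500, -3.000], [4.750, 3.000]] (det J = 24.750).
Solving J·Δ = −F gives Δ = (0.576, -0.328).
Then the next iterate is (x, y)₁ = (-0.424, -0.828).

(-0.424, -0.828)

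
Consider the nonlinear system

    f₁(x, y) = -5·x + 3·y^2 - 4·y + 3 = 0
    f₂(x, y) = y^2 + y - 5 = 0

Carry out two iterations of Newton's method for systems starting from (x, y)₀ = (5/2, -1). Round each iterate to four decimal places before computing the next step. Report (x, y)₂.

At (5/2, -1): F = (-2.5000, -5.0000).
Jacobian J = [[-5, 6·y - 4], [0, 2·y + 1]].
At the point, J = [[-5.0000, -10.0000], [0.0000, -1.0000]] (det J = 5.0000).
Solving J·Δ = −F gives Δ = (9.5000, -5.0000).
Then the next iterate is (x, y)₁ = (12.0000, -6.0000).
Round to (12.0000, -6.0000) and repeat: F = (75.0000, 25.0000), J = [[-5.0000, -40.0000], [0.0000, -11.0000]].
Δ = (-3.1818, 2.2727), so (x, y)₂ = (8.8182, -3.7273).

(8.8182, -3.7273)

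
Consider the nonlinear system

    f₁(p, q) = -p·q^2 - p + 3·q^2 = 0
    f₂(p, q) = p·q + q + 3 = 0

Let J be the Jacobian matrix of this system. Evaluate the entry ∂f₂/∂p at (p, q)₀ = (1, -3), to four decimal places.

-3.0000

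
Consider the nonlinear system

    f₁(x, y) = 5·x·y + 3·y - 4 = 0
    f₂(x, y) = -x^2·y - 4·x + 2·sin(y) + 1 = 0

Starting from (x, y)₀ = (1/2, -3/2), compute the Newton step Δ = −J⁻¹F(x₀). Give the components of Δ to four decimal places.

At (1/2, -3/2): F = (-12.2500, -2.619990).
Jacobian J = [[5·y, 5·x + 3], [-2·x·y - 4, -x^2 + 2·cos(y)]].
At the point, J = [[-7.5000, 5.5000], [-2.5000, -0.108526]] (det J = 14.563942).
Solving J·Δ = −F gives Δ = (-1.0807, 0.7536).

(-1.0807, 0.7536)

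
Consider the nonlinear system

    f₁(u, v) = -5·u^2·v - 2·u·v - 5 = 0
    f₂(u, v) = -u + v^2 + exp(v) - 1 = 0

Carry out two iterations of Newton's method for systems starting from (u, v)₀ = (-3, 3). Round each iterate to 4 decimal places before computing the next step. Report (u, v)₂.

(-1.5264, 0.8196)

At (-3, 3): F = (-122.0000, 31.085537).
Jacobian J = [[-10·u·v - 2·v, -5·u^2 - 2·u], [-1, 2·v + exp(v)]].
At the point, J = [[84.0000, -39.0000], [-1.0000, 26.085537]] (det J = 2152.185102).
Solving J·Δ = −F gives Δ = (0.9154, -1.1566).
Then the next iterate is (u, v)₁ = (-2.0846, 1.8434).
Round to (-2.0846, 1.8434) and repeat: F = (-37.367497, 10.800706), J = [[34.740716, -17.558586], [-1.0000, 10.004783]].
Δ = (0.5582, -1.0238), so (u, v)₂ = (-1.5264, 0.8196).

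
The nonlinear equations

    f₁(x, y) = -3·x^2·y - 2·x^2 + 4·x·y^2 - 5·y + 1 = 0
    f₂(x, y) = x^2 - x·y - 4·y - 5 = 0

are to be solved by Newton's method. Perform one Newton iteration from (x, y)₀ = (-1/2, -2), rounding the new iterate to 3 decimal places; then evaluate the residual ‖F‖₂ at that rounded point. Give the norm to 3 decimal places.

2.393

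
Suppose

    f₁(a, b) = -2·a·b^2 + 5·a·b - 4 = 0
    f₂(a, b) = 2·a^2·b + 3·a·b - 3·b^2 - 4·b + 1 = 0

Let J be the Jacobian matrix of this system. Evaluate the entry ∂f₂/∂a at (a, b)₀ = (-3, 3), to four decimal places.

-27.0000

∂f₂/∂a = 4·a·b + 3·b.
At (-3, 3) this is -27.0000.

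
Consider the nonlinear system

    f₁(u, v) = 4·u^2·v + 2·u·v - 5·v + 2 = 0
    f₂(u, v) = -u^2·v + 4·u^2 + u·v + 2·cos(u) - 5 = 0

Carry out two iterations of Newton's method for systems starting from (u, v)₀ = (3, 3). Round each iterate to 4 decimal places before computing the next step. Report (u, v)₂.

At (3, 3): F = (113.0000, 11.020015).
Jacobian J = [[8·u·v + 2·v, 4·u^2 + 2·u - 5], [-2·u·v + 8·u + v - 2·sin(u), -u^2 + u]].
At the point, J = [[78.0000, 37.0000], [8.717760, -6.0000]] (det J = -790.557119).
Solving J·Δ = −F gives Δ = (-1.3734, -0.1588).
Then the next iterate is (u, v)₁ = (1.6266, 2.8412).
Round to (1.6266, 2.8412) and repeat: F = (27.106293, 2.575931), J = [[42.654367, 8.836510], [4.614121, -1.019228]].
Δ = (-0.5981, -0.1804), so (u, v)₂ = (1.0285, 2.6608).

(1.0285, 2.6608)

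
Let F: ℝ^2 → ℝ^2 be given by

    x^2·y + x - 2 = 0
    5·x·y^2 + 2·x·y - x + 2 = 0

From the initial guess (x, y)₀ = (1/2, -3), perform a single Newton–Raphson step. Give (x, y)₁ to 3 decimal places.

At (1/2, -3): F = (-2.250, 21.000).
Jacobian J = [[2·x·y + 1, x^2], [5·y^2 + 2·y - 1, 10·x·y + 2·x]].
At the point, J = [[-2.000, 0.250], [38.000, -14.000]] (det J = 18.500).
Solving J·Δ = −F gives Δ = (-1.419, -2.351).
Then the next iterate is (x, y)₁ = (-0.919, -5.351).

(-0.919, -5.351)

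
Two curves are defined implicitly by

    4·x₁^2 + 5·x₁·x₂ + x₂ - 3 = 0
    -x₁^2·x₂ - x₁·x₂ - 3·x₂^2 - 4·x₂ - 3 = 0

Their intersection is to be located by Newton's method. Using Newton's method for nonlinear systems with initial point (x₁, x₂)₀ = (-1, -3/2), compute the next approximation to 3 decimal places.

At (-1, -3/2): F = (7.000, -3.750).
Jacobian J = [[8·x₁ + 5·x₂, 5·x₁ + 1], [-2·x₁·x₂ - x₂, -x₁^2 - x₁ - 6·x₂ - 4]].
At the point, J = [[-15.500, -4.000], [-1.500, 5.000]] (det J = -83.500).
Solving J·Δ = −F gives Δ = (0.240, 0.822).
Then the next iterate is (x₁, x₂)₁ = (-0.760, -0.678).

(-0.760, -0.678)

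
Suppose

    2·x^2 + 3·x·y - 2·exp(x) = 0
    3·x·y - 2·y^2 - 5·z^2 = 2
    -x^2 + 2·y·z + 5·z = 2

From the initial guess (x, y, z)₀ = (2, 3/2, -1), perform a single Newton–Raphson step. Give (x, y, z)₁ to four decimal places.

(0.6531, 0.6183, -0.1439)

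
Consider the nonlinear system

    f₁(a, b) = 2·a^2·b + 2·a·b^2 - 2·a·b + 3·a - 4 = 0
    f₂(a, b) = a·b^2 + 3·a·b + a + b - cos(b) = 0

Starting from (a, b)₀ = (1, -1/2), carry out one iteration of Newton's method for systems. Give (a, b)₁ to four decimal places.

(1.7783, 0.2229)

At (1, -1/2): F = (-0.5000, -1.627583).
Jacobian J = [[4·a·b + 2·b^2 - 2·b + 3, 2·a^2 + 4·a·b - 2·a], [b^2 + 3·b + 1, 2·a·b + 3·a + sin(b) + 1]].
At the point, J = [[2.5000, -2.0000], [-0.2500, 2.520574]] (det J = 5.801436).
Solving J·Δ = −F gives Δ = (0.7783, 0.7229).
Then the next iterate is (a, b)₁ = (1.7783, 0.2229).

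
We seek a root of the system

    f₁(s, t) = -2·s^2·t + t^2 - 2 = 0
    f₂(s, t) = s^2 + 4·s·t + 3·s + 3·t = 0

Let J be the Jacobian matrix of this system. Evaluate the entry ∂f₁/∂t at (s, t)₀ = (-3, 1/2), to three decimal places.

∂f₁/∂t = -2·s^2 + 2·t.
At (-3, 1/2) this is -17.000.

-17.000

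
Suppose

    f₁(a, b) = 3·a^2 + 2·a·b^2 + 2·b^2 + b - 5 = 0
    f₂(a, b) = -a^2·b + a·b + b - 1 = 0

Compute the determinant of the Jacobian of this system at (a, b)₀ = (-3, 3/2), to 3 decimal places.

J = [[6·a + 2·b^2, 4·a·b + 4·b + 1], [-2·a·b + b, -a^2 + a + 1]].
At the point, J = [[-13.500, -11.000], [10.500, -11.000]].
det J = 264.000.

264.000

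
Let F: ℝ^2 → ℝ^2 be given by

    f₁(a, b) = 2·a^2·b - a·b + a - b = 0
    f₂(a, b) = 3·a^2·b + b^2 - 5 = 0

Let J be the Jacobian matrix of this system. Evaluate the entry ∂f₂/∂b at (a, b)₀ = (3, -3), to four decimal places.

∂f₂/∂b = 3·a^2 + 2·b.
At (3, -3) this is 21.0000.

21.0000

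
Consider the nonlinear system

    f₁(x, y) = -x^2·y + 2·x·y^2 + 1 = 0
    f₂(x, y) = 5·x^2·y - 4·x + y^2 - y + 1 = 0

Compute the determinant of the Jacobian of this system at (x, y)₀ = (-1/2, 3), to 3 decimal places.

J = [[-2·x·y + 2·y^2, -x^2 + 4·x·y], [10·x·y - 4, 5·x^2 + 2·y - 1]].
At the point, J = [[21.000, -6.250], [-19.000, 6.250]].
det J = 12.500.

12.500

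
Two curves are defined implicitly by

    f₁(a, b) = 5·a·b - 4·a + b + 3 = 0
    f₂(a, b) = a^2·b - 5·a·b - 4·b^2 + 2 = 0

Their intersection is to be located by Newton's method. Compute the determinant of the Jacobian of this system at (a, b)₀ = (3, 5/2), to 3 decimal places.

J = [[5·b - 4, 5·a + 1], [2·a·b - 5·b, a^2 - 5·a - 8·b]].
At the point, J = [[8.500, 16.000], [2.500, -26.000]].
det J = -261.000.

-261.000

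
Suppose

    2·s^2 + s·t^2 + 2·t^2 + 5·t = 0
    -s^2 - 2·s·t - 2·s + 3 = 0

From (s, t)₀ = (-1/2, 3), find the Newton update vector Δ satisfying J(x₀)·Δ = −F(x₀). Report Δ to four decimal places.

At (-1/2, 3): F = (29.0000, 6.7500).
Jacobian J = [[4·s + t^2, 2·s·t + 4·t + 5], [-2·s - 2·t - 2, -2·s]].
At the point, J = [[7.0000, 14.0000], [-7.0000, 1.0000]] (det J = 105.0000).
Solving J·Δ = −F gives Δ = (0.6238, -2.3833).

(0.6238, -2.3833)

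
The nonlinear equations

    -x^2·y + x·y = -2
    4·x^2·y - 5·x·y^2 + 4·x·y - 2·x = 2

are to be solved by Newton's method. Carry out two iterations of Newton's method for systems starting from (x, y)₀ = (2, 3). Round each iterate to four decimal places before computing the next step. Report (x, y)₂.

(1.6642, 1.8658)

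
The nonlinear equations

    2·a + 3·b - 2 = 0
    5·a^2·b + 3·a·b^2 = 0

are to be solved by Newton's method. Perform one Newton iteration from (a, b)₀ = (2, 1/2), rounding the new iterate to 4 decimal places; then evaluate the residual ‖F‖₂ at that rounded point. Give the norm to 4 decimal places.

0.6220

At (2, 1/2): F = (3.5000, 11.5000).
Jacobian J = [[2, 3], [10·a·b + 3·b^2, 5·a^2 + 6·a·b]].
At the point, J = [[2.0000, 3.0000], [10.7500, 26.0000]] (det J = 19.7500).
Solving J·Δ = −F gives Δ = (-2.8608, 0.7405).
Then the next iterate is (a, b)₁ = (-0.8608, 1.2405).
Re-evaluating at (-0.8608, 1.2405): F = (-0.0001, 0.622007), so ‖F‖₂ = 0.6220.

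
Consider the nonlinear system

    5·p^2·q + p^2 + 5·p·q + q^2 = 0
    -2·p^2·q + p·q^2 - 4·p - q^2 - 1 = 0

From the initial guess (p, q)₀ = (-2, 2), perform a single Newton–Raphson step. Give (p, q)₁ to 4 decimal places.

(-1.4167, 1.4167)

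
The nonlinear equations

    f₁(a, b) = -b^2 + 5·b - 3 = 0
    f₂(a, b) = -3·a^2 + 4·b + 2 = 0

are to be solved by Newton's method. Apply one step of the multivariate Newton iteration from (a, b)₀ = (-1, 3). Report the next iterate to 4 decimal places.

At (-1, 3): F = (3.0000, 11.0000).
Jacobian J = [[0, -2·b + 5], [-6·a, 4]].
At the point, J = [[0.0000, -1.0000], [6.0000, 4.0000]] (det J = 6.0000).
Solving J·Δ = −F gives Δ = (-3.8333, 3.0000).
Then the next iterate is (a, b)₁ = (-4.8333, 6.0000).

(-4.8333, 6.0000)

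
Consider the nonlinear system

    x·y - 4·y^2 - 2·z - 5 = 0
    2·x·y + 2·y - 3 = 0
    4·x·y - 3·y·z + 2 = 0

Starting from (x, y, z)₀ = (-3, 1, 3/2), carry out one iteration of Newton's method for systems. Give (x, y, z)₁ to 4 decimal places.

(-6.2000, -2.3500, 10.8250)

At (-3, 1, 3/2): F = (-15.0000, -7.0000, -14.5000).
Jacobian J = [[y, x - 8·y, -2], [2·y, 2·x + 2, 0], [4·y, 4·x - 3·z, -3·y]].
At the point, J = [[1.0000, -11.0000, -2.0000], [2.0000, -4.0000, 0.0000], [4.0000, -16.5000, -3.0000]] (det J = -20.0000).
Solving J·Δ = −F gives Δ = (-3.2000, -3.3500, 9.3250).
Then the next iterate is (x, y, z)₁ = (-6.2000, -2.3500, 10.8250).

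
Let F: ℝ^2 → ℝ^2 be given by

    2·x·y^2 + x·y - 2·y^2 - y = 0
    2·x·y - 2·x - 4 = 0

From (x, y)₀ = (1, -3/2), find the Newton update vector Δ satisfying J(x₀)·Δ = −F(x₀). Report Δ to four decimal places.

(0.0000, 4.5000)

At (1, -3/2): F = (0.0000, -9.0000).
Jacobian J = [[2·y^2 + y, 4·x·y + x - 4·y - 1], [2·y - 2, 2·x]].
At the point, J = [[3.0000, 0.0000], [-5.0000, 2.0000]] (det J = 6.0000).
Solving J·Δ = −F gives Δ = (0.0000, 4.5000).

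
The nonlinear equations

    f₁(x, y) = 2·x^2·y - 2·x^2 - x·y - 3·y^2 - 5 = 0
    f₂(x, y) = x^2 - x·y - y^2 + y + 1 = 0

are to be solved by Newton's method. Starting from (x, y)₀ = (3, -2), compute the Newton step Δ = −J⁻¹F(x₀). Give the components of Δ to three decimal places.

(-1.408, 0.634)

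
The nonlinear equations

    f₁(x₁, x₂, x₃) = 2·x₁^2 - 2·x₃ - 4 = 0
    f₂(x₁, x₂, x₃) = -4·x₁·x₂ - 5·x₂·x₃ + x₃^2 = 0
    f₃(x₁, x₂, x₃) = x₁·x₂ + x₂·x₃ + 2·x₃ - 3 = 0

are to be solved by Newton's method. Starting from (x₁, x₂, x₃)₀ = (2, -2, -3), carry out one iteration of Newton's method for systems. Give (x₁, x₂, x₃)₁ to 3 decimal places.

At (2, -2, -3): F = (10.000, -5.000, -7.000).
Jacobian J = [[4·x₁, 0, -2], [-4·x₂, -4·x₁ - 5·x₃, -5·x₂ + 2·x₃], [x₂, x₁ + x₃, x₂ + 2]].
At the point, J = [[8.000, 0.000, -2.000], [8.000, 7.000, 4.000], [-2.000, -1.000, 0.000]] (det J = 20.000).
Solving J·Δ = −F gives Δ = (3.400, -13.800, 18.600).
Then the next iterate is (x₁, x₂, x₃)₁ = (5.400, -15.800, 15.600).

(5.400, -15.800, 15.600)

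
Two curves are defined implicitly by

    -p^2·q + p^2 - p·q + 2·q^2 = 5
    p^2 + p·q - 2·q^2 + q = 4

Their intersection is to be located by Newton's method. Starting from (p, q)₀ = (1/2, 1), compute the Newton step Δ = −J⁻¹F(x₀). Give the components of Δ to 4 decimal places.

At (1/2, 1): F = (-3.5000, -4.2500).
Jacobian J = [[-2·p·q + 2·p - q, -p^2 - p + 4·q], [2·p + q, p - 4·q + 1]].
At the point, J = [[-1.0000, 3.2500], [2.0000, -2.5000]] (det J = -4.0000).
Solving J·Δ = −F gives Δ = (5.6406, 2.8125).

(5.6406, 2.8125)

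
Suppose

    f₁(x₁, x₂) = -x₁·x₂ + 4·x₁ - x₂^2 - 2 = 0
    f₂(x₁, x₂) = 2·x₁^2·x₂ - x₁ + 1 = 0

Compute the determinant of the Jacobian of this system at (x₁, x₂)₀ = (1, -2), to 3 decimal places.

39.000

J = [[-x₂ + 4, -x₁ - 2·x₂], [4·x₁·x₂ - 1, 2·x₁^2]].
At the point, J = [[6.000, 3.000], [-9.000, 2.000]].
det J = 39.000.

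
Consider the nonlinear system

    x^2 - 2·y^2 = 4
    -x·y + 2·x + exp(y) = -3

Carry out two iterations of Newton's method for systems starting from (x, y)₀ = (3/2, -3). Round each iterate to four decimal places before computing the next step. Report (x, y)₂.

(-1.3375, 0.5252)

At (3/2, -3): F = (-19.7500, 10.549787).
Jacobian J = [[2·x, -4·y], [-y + 2, -x + exp(y)]].
At the point, J = [[3.0000, 12.0000], [5.0000, -1.450213]] (det J = -64.350639).
Solving J·Δ = −F gives Δ = (-1.5222, 2.0264).
Then the next iterate is (x, y)₁ = (-0.0222, -0.9736).
Round to (-0.0222, -0.9736) and repeat: F = (-5.895301, 3.311707), J = [[-0.0444, 3.8944], [2.9736, 0.399921]].
Δ = (-1.3153, 1.4988), so (x, y)₂ = (-1.3375, 0.5252).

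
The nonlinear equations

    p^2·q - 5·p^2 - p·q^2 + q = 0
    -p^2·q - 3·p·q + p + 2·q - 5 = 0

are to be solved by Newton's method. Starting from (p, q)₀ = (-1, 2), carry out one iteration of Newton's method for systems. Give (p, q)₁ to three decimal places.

(-1.000, 1.500)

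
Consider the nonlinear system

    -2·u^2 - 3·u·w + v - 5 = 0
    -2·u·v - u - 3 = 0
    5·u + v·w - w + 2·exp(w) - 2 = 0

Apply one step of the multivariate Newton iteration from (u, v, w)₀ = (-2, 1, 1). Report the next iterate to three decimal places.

At (-2, 1, 1): F = (-6.000, 3.000, -6.56344).
Jacobian J = [[-4·u - 3·w, 1, -3·u], [-2·v - 1, -2·u, 0], [5, w, v + 2·exp(w) - 1]].
At the point, J = [[5.000, 1.000, 6.000], [-3.000, 4.000, 0.000], [5.000, 1.000, 5.43656]] (det J = -12.95904).
Solving J·Δ = −F gives Δ = (2.217, 0.913, -1.000).
Then the next iterate is (u, v, w)₁ = (0.217, 1.913, 0.000).

(0.217, 1.913, 0.000)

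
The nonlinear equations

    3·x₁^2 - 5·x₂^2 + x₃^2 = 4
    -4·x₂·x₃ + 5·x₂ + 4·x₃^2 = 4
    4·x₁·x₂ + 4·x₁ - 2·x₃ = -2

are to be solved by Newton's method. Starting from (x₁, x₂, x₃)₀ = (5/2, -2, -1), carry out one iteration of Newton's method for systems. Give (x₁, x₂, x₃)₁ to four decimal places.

At (5/2, -2, -1): F = (-4.2500, -18.0000, -6.0000).
Jacobian J = [[6·x₁, -10·x₂, 2·x₃], [0, -4·x₃ + 5, -4·x₂ + 8·x₃], [4·x₂ + 4, 4·x₁, -2]].
At the point, J = [[15.0000, 20.0000, -2.0000], [0.0000, 9.0000, 0.0000], [-4.0000, 10.0000, -2.0000]] (det J = -342.0000).
Solving J·Δ = −F gives Δ = (-1.1447, 2.0000, 9.2895).
Then the next iterate is (x₁, x₂, x₃)₁ = (1.3553, 0.0000, 8.2895).

(1.3553, 0.0000, 8.2895)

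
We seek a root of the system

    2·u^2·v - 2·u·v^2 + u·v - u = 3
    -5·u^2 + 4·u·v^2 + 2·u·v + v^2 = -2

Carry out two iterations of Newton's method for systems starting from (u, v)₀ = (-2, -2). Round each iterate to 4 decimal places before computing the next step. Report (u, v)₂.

At (-2, -2): F = (3.0000, -38.0000).
Jacobian J = [[4·u·v - 2·v^2 + v - 1, 2·u^2 - 4·u·v + u], [-10·u + 4·v^2 + 2·v, 8·u·v + 2·u + 2·v]].
At the point, J = [[5.0000, -10.0000], [32.0000, 24.0000]] (det J = 440.0000).
Solving J·Δ = −F gives Δ = (0.7000, 0.6500).
Then the next iterate is (u, v)₁ = (-1.3000, -1.3500).
Round to (-1.3000, -1.3500) and repeat: F = (0.2305, -10.5945), J = [[1.0250, -4.9400], [17.5900, 8.7400]].
Δ = (0.5250, 0.1556), so (u, v)₂ = (-0.7750, -1.1944).

(-0.7750, -1.1944)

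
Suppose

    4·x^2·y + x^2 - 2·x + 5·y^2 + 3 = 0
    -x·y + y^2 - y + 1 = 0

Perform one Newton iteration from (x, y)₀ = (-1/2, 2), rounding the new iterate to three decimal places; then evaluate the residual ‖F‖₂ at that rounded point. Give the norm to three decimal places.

At (-1/2, 2): F = (26.250, 4.000).
Jacobian J = [[8·x·y + 2·x - 2, 4·x^2 + 10·y], [-y, -x + 2·y - 1]].
At the point, J = [[-11.000, 21.000], [-2.000, 3.500]] (det J = 3.500).
Solving J·Δ = −F gives Δ = (-2.250, -2.429).
Then the next iterate is (x, y)₁ = (-2.750, -0.429).
Re-evaluating at (-2.750, -0.429): F = (4.00545, 0.43329), so ‖F‖₂ = 4.029.

4.029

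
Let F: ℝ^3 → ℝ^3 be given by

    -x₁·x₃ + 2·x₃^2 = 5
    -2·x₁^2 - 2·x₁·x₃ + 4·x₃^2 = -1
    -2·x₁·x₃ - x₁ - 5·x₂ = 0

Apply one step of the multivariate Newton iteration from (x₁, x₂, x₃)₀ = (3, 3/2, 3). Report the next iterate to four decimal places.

At (3, 3/2, 3): F = (4.0000, 1.0000, -28.5000).
Jacobian J = [[-x₃, 0, -x₁ + 4·x₃], [-4·x₁ - 2·x₃, 0, -2·x₁ + 8·x₃], [-2·x₃ - 1, -5, -2·x₁]].
At the point, J = [[-3.0000, 0.0000, 9.0000], [-18.0000, 0.0000, 18.0000], [-7.0000, -5.0000, -6.0000]] (det J = 540.0000).
Solving J·Δ = −F gives Δ = (-0.5833, -4.1167, -0.6389).
Then the next iterate is (x₁, x₂, x₃)₁ = (2.4167, -2.6167, 2.3611).

(2.4167, -2.6167, 2.3611)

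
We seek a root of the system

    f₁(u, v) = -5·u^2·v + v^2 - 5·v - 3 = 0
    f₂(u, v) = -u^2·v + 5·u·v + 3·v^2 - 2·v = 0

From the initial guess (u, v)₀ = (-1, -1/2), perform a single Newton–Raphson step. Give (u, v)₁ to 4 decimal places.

(-2.6667, 0.4621)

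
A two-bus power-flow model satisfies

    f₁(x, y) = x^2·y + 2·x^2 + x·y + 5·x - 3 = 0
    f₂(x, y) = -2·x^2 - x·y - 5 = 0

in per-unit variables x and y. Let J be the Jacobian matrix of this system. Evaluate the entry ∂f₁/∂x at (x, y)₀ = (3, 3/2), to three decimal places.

27.500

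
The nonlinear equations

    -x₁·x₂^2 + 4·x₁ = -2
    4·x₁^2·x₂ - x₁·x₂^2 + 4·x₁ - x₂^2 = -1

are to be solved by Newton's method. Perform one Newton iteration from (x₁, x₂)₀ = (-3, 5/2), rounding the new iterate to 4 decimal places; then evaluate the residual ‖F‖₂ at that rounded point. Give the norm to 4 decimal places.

25.5291

At (-3, 5/2): F = (8.7500, 91.5000).
Jacobian J = [[-x₂^2 + 4, -2·x₁·x₂], [8·x₁·x₂ - x₂^2 + 4, 4·x₁^2 - 2·x₁·x₂ - 2·x₂]].
At the point, J = [[-2.2500, 15.0000], [-62.2500, 46.0000]] (det J = 830.2500).
Solving J·Δ = −F gives Δ = (1.1683, -0.4081).
Then the next iterate is (x₁, x₂)₁ = (-1.8317, 2.0919).
Re-evaluating at (-1.8317, 2.0919): F = (2.688803, 25.387100), so ‖F‖₂ = 25.5291.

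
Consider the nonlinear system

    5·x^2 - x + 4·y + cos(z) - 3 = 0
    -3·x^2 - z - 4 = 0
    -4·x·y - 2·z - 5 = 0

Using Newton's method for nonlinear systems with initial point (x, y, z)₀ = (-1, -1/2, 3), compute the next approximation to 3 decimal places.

(-4.021, -9.802, -25.126)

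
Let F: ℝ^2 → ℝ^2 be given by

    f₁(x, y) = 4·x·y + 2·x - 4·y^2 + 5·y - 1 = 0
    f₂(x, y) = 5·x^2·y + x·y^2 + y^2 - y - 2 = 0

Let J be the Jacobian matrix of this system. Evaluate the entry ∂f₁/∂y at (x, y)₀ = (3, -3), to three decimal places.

41.000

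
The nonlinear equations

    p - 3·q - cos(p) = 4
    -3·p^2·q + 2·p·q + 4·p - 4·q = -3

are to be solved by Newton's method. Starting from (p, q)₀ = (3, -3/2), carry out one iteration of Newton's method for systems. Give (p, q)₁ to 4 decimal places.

At (3, -3/2): F = (4.489992, 52.5000).
Jacobian J = [[sin(p) + 1, -3], [-6·p·q + 2·q + 4, -3·p^2 + 2·p - 4]].
At the point, J = [[1.141120, -3.0000], [28.0000, -25.0000]] (det J = 55.472000).
Solving J·Δ = −F gives Δ = (-0.8157, 1.1864).
Then the next iterate is (p, q)₁ = (2.1843, -0.3136).

(2.1843, -0.3136)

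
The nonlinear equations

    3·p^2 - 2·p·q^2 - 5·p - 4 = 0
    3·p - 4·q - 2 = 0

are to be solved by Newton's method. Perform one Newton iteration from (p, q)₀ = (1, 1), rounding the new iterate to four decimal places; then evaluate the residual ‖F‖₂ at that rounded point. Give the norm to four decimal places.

2.3262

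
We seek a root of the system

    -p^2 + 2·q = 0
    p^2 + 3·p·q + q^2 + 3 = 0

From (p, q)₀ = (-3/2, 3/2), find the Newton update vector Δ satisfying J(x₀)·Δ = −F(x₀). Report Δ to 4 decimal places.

At (-3/2, 3/2): F = (0.7500, 0.7500).
Jacobian J = [[-2·p, 2], [2·p + 3·q, 3·p + 2·q]].
At the point, J = [[3.0000, 2.0000], [1.5000, -1.5000]] (det J = -7.5000).
Solving J·Δ = −F gives Δ = (-0.3500, 0.1500).

(-0.3500, 0.1500)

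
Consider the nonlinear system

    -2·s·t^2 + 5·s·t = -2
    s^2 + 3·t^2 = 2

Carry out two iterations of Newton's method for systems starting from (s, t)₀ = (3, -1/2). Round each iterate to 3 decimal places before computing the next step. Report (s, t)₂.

At (3, -1/2): F = (-7.000, 7.750).
Jacobian J = [[-2·t^2 + 5·t, -4·s·t + 5·s], [2·s, 6·t]].
At the point, J = [[-3.000, 21.000], [6.000, -3.000]] (det J = -117.000).
Solving J·Δ = −F gives Δ = (-1.212, 0.160).
Then the next iterate is (s, t)₁ = (1.788, -0.340).
Round to (1.788, -0.340) and repeat: F = (-1.45299, 1.54374), J = [[-1.93120, 11.37168], [3.576, -2.040]].
Δ = (-0.397, 0.060), so (s, t)₂ = (1.391, -0.280).

(1.391, -0.280)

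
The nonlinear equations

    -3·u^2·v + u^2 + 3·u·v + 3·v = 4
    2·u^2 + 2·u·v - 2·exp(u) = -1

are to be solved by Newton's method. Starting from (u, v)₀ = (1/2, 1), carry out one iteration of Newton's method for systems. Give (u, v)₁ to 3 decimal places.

(2.329, 0.512)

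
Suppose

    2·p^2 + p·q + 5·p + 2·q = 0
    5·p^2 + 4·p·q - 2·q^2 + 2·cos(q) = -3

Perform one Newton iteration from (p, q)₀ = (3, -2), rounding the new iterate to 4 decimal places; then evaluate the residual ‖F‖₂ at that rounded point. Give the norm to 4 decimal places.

7.8396

At (3, -2): F = (23.0000, 15.167706).
Jacobian J = [[4·p + q + 5, p + 2], [10·p + 4·q, 4·p - 4·q - 2·sin(q)]].
At the point, J = [[15.0000, 5.0000], [22.0000, 21.818595]] (det J = 217.278923).
Solving J·Δ = −F gives Δ = (-1.9606, 1.2817).
Then the next iterate is (p, q)₁ = (1.0394, -0.7183).
Re-evaluating at (1.0394, -0.7183): F = (5.174504, 5.889299), so ‖F‖₂ = 7.8396.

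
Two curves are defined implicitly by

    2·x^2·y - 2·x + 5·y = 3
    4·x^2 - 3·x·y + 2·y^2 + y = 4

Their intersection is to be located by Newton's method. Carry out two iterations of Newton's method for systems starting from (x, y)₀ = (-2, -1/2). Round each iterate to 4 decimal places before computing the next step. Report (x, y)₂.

(-0.9834, 0.0918)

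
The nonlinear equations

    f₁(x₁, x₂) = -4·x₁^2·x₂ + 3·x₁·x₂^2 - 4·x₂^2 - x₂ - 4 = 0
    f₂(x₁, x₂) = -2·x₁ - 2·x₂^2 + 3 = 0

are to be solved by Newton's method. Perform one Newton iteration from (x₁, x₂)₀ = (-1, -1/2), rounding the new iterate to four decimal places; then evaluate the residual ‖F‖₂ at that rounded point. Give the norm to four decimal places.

237.5249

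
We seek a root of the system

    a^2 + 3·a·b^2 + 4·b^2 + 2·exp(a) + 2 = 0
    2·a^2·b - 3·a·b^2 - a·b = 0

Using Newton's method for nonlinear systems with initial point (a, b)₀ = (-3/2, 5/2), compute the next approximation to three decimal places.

At (-3/2, 5/2): F = (1.57126, 43.125).
Jacobian J = [[2·a + 3·b^2 + 2·exp(a), 6·a·b + 8·b], [4·a·b - 3·b^2 - b, 2·a^2 - 6·a·b - a]].
At the point, J = [[16.19626, -2.500], [-36.250, 28.500]] (det J = 370.96842).
Solving J·Δ = −F gives Δ = (-0.411, -2.036).
Then the next iterate is (a, b)₁ = (-1.911, 0.464).

(-1.911, 0.464)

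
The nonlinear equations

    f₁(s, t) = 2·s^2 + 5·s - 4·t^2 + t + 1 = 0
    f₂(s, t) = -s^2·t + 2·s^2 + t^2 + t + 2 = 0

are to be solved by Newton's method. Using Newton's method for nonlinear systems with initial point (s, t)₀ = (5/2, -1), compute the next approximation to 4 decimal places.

(1.1092, -1.0154)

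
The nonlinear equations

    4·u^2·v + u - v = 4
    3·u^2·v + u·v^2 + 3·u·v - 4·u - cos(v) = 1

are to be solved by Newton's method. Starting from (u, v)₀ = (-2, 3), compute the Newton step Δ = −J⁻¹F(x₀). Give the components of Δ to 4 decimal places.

(0.5754, -0.7970)

At (-2, 3): F = (39.0000, 7.989992).
Jacobian J = [[8·u·v + 1, 4·u^2 - 1], [6·u·v + v^2 + 3·v - 4, 3·u^2 + 2·u·v + 3·u + sin(v)]].
At the point, J = [[-47.0000, 15.0000], [-22.0000, -5.858880]] (det J = 605.367360).
Solving J·Δ = −F gives Δ = (0.5754, -0.7970).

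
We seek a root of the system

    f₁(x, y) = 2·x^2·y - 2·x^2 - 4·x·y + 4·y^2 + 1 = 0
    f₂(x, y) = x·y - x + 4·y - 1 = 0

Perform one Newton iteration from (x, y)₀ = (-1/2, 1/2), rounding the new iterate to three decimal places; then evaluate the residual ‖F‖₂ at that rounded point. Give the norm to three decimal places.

At (-1/2, 1/2): F = (2.750, 1.250).
Jacobian J = [[4·x·y - 4·x - 4·y, 2·x^2 - 4·x + 8·y], [y - 1, x + 4]].
At the point, J = [[-1.000, 6.500], [-0.500, 3.500]] (det J = -0.250).
Solving J·Δ = −F gives Δ = (6.000, 0.500).
Then the next iterate is (x, y)₁ = (5.500, 1.000).
Re-evaluating at (5.500, 1.000): F = (-17.000, 3.000), so ‖F‖₂ = 17.263.

17.263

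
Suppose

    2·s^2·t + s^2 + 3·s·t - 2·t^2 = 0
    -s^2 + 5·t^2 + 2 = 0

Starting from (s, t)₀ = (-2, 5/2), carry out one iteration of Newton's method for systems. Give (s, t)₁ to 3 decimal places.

(-1.615, 1.268)

At (-2, 5/2): F = (-3.500, 29.250).
Jacobian J = [[4·s·t + 2·s + 3·t, 2·s^2 + 3·s - 4·t], [-2·s, 10·t]].
At the point, J = [[-16.500, -8.000], [4.000, 25.000]] (det J = -380.500).
Solving J·Δ = −F gives Δ = (0.385, -1.232).
Then the next iterate is (s, t)₁ = (-1.615, 1.268).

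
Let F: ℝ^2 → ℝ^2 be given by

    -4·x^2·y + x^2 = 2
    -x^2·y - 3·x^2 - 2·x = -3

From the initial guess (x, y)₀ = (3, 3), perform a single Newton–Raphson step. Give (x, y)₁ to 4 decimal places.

At (3, 3): F = (-101.0000, -57.0000).
Jacobian J = [[-8·x·y + 2·x, -4·x^2], [-2·x·y - 6·x - 2, -x^2]].
At the point, J = [[-66.0000, -36.0000], [-38.0000, -9.0000]] (det J = -774.0000).
Solving J·Δ = −F gives Δ = (-1.4767, -0.0982).
Then the next iterate is (x, y)₁ = (1.5233, 2.9018).

(1.5233, 2.9018)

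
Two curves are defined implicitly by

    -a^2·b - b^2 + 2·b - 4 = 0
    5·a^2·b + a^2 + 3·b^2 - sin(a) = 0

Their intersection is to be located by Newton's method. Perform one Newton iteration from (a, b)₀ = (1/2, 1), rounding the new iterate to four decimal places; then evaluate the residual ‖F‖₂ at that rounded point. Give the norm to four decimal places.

211.1958

At (1/2, 1): F = (-3.2500, 4.020574).
Jacobian J = [[-2·a·b, -a^2 - 2·b + 2], [10·a·b + 2·a - cos(a), 5·a^2 + 6·b]].
At the point, J = [[-1.0000, -0.2500], [5.122417, 7.2500]] (det J = -5.969396).
Solving J·Δ = −F gives Δ = (-3.7788, 2.1153).
Then the next iterate is (a, b)₁ = (-3.2788, 3.1153).
Re-evaluating at (-3.2788, 3.1153): F = (-40.965618, 207.184656), so ‖F‖₂ = 211.1958.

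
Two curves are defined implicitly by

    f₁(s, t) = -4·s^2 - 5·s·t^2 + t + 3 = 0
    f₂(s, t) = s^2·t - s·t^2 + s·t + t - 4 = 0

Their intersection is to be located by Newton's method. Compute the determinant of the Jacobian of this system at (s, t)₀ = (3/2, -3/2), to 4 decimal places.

-21.1875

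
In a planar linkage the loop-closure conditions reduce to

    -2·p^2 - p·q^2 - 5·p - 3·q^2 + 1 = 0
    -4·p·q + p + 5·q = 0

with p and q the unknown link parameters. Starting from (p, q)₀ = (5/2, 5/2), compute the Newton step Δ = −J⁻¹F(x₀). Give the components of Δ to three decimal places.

(0.119, -2.215)

At (5/2, 5/2): F = (-58.375, -10.000).
Jacobian J = [[-4·p - q^2 - 5, -2·p·q - 6·q], [-4·q + 1, -4·p + 5]].
At the point, J = [[-21.250, -27.500], [-9.000, -5.000]] (det J = -141.250).
Solving J·Δ = −F gives Δ = (0.119, -2.215).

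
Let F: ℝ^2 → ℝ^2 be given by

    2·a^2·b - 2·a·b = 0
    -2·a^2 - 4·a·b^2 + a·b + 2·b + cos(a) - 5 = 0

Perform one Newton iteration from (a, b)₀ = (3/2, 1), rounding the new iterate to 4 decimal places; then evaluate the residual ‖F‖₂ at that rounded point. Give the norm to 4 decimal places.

At (3/2, 1): F = (1.5000, -11.929263).
Jacobian J = [[4·a·b - 2·b, 2·a^2 - 2·a], [-4·a - 4·b^2 + b - sin(a), -8·a·b + a + 2]].
At the point, J = [[4.0000, 1.5000], [-9.997495, -8.5000]] (det J = -19.003758).
Solving J·Δ = −F gives Δ = (0.2707, -1.7218).
Then the next iterate is (a, b)₁ = (1.7707, -0.7218).
Re-evaluating at (1.7707, -0.7218): F = (-1.970050, -17.881128), so ‖F‖₂ = 17.9893.

17.9893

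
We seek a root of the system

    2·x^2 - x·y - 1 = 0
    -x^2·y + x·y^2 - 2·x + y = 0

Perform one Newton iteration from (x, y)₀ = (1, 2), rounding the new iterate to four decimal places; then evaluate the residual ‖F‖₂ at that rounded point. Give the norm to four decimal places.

0.4220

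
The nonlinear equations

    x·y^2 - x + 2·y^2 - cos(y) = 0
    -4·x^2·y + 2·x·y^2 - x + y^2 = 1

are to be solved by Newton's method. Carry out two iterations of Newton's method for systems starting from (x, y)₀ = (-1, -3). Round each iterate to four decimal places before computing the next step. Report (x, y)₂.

(0.0449, 0.6630)

At (-1, -3): F = (10.989992, 3.0000).
Jacobian J = [[y^2 - 1, 2·x·y + 4·y + sin(y)], [-8·x·y + 2·y^2 - 1, -4·x^2 + 4·x·y + 2·y]].
At the point, J = [[8.0000, -6.141120], [-7.0000, 2.0000]] (det J = -26.987840).
Solving J·Δ = −F gives Δ = (1.4971, 3.7398).
Then the next iterate is (x, y)₁ = (0.4971, 0.7398).
Round to (0.4971, 0.7398) and repeat: F = (0.130970, -1.136909), J = [[-0.452696, 4.368849], [-2.847429, 1.962185]].
Δ = (-0.4522, -0.0768), so (x, y)₂ = (0.0449, 0.6630).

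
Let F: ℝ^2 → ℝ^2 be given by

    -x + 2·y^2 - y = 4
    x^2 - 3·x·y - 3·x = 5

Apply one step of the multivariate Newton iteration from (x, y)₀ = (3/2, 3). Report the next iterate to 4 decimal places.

(-0.2923, 1.9734)

At (3/2, 3): F = (9.5000, -20.7500).
Jacobian J = [[-1, 4·y - 1], [2·x - 3·y - 3, -3·x]].
At the point, J = [[-1.0000, 11.0000], [-9.0000, -4.5000]] (det J = 103.5000).
Solving J·Δ = −F gives Δ = (-1.7923, -1.0266).
Then the next iterate is (x, y)₁ = (-0.2923, 1.9734).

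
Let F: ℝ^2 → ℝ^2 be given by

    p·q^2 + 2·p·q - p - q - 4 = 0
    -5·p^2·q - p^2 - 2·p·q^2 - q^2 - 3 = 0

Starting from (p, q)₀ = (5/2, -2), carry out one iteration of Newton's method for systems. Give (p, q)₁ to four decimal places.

At (5/2, -2): F = (-4.5000, 29.2500).
Jacobian J = [[q^2 + 2·q - 1, 2·p·q + 2·p - 1], [-10·p·q - 2·p - 2·q^2, -5·p^2 - 4·p·q - 2·q]].
At the point, J = [[-1.0000, -6.0000], [37.0000, -7.2500]] (det J = 229.2500).
Solving J·Δ = −F gives Δ = (-0.9079, -0.5987).
Then the next iterate is (p, q)₁ = (1.5921, -2.5987).

(1.5921, -2.5987)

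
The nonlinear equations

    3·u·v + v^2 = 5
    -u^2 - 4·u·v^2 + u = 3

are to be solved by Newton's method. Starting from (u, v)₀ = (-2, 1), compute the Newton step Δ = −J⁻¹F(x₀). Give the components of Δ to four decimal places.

(3.1538, -0.1346)

At (-2, 1): F = (-10.0000, -1.0000).
Jacobian J = [[3·v, 3·u + 2·v], [-2·u - 4·v^2 + 1, -8·u·v]].
At the point, J = [[3.0000, -4.0000], [1.0000, 16.0000]] (det J = 52.0000).
Solving J·Δ = −F gives Δ = (3.1538, -0.1346).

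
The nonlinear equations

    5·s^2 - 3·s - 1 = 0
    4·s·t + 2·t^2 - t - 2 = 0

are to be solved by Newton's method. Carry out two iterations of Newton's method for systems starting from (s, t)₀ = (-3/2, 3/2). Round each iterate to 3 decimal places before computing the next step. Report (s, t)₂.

At (-3/2, 3/2): F = (14.750, -8.000).
Jacobian J = [[10·s - 3, 0], [4·t, 4·s + 4·t - 1]].
At the point, J = [[-18.000, 0.000], [6.000, -1.000]] (det J = 18.000).
Solving J·Δ = −F gives Δ = (0.819, -3.083).
Then the next iterate is (s, t)₁ = (-0.681, -1.583).
Round to (-0.681, -1.583) and repeat: F = (3.36181, 8.90687), J = [[-9.810, 0.000], [-6.332, -10.056]].
Δ = (0.343, 0.670), so (s, t)₂ = (-0.338, -0.913).

(-0.338, -0.913)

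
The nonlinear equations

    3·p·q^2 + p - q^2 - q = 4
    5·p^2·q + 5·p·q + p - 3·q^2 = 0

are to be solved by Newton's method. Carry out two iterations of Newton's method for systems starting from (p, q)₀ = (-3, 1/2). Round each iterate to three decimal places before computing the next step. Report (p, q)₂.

(-4.950, 0.069)

At (-3, 1/2): F = (-10.000, 11.250).
Jacobian J = [[3·q^2 + 1, 6·p·q - 2·q - 1], [10·p·q + 5·q + 1, 5·p^2 + 5·p - 6·q]].
At the point, J = [[1.750, -11.000], [-11.500, 27.000]] (det J = -79.250).
Solving J·Δ = −F gives Δ = (-1.845, -1.203).
Then the next iterate is (p, q)₁ = (-4.845, -0.703).
Round to (-4.845, -0.703) and repeat: F = (-15.81954, -71.80865), J = [[2.48263, 20.84221], [31.54535, 97.36312]].
Δ = (-0.105, 0.772), so (p, q)₂ = (-4.950, 0.069).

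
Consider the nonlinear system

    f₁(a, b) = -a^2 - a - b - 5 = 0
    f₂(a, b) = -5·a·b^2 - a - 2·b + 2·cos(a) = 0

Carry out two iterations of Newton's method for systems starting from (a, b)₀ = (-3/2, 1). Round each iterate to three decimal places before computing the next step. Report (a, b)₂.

(-0.381, 1.720)

At (-3/2, 1): F = (-6.750, 7.14147).
Jacobian J = [[-2·a - 1, -1], [-5·b^2 - 2·sin(a) - 1, -10·a·b - 2]].
At the point, J = [[2.000, -1.000], [-4.00501, 13.000]] (det J = 21.99499).
Solving J·Δ = −F gives Δ = (3.665, 0.580).
Then the next iterate is (a, b)₁ = (2.165, 1.580).
Round to (2.165, 1.580) and repeat: F = (-13.43223, -33.46823), J = [[-5.330, -1.000], [-15.13919, -36.207]].
Δ = (-2.546, 0.140), so (a, b)₂ = (-0.381, 1.720).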